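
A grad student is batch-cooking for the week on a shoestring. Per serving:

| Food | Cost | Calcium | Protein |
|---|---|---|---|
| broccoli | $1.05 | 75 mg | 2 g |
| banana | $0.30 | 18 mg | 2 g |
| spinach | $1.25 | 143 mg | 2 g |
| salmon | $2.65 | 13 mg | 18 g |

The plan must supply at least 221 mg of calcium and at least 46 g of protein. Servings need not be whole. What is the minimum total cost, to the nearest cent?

Compare the cost at each extreme point of the feasible region.
broccoli only: max(221/75, 46/2) = 23 servings → $24.15.
banana only: max(221/18, 46/2) = 23 servings → $6.90.
spinach only: max(221/143, 46/2) = 23 servings → $28.75.
salmon only: max(221/13, 46/18) = 17 servings → $45.05.
broccoli + banana with both targets exact would need a negative amount; discard.
broccoli + spinach: the both-tight solution has a negative serving — not a feasible corner.
broccoli + salmon with both tight: 2.553 servings and 2.272 servings → $8.70.
banana + spinach: the both-tight solution has a negative serving — not a feasible corner.
banana + salmon with both tight: 11.34 servings and 1.295 servings → $6.84.
spinach + salmon with both tight: 1.327 servings and 2.408 servings → $8.04.
Cheapest feasible corner: $6.84.

$6.84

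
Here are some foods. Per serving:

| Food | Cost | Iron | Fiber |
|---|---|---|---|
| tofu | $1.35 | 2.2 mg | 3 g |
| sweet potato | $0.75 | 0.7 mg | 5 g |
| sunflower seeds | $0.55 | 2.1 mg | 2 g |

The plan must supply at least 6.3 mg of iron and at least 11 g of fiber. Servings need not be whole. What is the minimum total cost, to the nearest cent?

At the optimum either one food covers both requirements or two foods hit both targets exactly; no other combination can be cheaper.
tofu only: max(6.3/2.2, 11/3) = 3.667 servings → $4.95.
sweet potato only: max(6.3/0.7, 11/5) = 9 servings → $6.75.
sunflower seeds only: max(6.3/2.1, 11/2) = 5.5 servings → $3.02.
tofu + sweet potato with both tight: 2.674 servings and 0.5955 servings → $4.06.
tofu + sunflower seeds: intersection lies outside the first quadrant.
sweet potato + sunflower seeds with both tight: 1.154 servings and 2.615 servings → $2.30.
The minimum over all feasible corners is $2.30.

$2.30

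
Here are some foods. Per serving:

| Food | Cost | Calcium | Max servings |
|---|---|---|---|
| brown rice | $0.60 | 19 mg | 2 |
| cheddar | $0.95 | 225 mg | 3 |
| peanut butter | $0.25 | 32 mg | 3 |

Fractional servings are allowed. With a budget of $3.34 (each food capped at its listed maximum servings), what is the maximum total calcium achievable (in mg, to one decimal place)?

Calcium per dollar: cheddar 236.8, peanut butter 128, brown rice 31.67.
Take 3 servings of cheddar: spends $2.85, +675.0 mg calcium (running total 675.0 mg).
Take 1.96 servings of peanut butter: spends $0.49, +62.7 mg calcium (running total 737.7 mg).
Greedy by best ratio exhausts the cost allowance optimally: 737.7 mg.

737.7 mg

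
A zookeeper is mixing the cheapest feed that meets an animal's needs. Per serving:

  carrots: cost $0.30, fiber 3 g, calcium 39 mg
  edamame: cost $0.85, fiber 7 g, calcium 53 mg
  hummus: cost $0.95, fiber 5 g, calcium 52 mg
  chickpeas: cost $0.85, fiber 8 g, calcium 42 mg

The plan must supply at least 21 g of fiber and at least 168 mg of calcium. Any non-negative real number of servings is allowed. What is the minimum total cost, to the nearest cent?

carrots only: max(21/3, 168/39) = 7 servings → $2.10.
edamame only: max(21/7, 168/53) = 3.17 servings → $2.69.
hummus only: max(21/5, 168/52) = 4.2 servings → $3.99.
chickpeas only: max(21/8, 168/42) = 4 servings → $3.40.
carrots + edamame with both tight: 0.5526 servings and 2.763 servings → $2.51.
carrots + hummus with both targets exact would need a negative amount; discard.
carrots + chickpeas with both tight: 2.484 servings and 1.694 servings → $2.18.
edamame + hummus with both tight: 2.545 servings and 0.6364 servings → $2.77.
edamame + chickpeas with both targets exact would need a negative amount; discard.
hummus + chickpeas with both tight: 2.243 servings and 1.223 servings → $3.17.
The minimum over all feasible corners is $2.10.

$2.10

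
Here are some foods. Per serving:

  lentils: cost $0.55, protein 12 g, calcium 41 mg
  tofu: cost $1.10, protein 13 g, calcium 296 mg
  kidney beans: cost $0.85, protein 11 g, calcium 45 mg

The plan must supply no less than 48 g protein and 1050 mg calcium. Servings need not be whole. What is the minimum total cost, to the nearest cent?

Compare the cost at each extreme point of the feasible region.
lentils only: max(48/12, 1050/41) = 25.61 servings → $14.09.
tofu only: max(48/13, 1050/296) = 3.692 servings → $4.06.
kidney beans only: max(48/11, 1050/45) = 23.33 servings → $19.83.
lentils + tofu with both tight: 0.1848 servings and 3.522 servings → $3.98.
lentils + kidney beans with both targets exact would need a negative amount; discard.
tofu + kidney beans with both tight: 3.516 servings and 0.2089 servings → $4.04.
Cheapest feasible corner: $3.98.

$3.98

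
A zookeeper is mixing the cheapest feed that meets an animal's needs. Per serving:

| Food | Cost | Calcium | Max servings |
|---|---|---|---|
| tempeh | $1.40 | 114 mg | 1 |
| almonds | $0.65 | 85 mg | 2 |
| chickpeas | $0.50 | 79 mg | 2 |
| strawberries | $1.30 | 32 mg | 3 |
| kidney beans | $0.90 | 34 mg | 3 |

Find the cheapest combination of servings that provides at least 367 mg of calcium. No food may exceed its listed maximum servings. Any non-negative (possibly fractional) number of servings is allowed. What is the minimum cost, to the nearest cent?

Cost per mg of calcium: chickpeas $0.0063, almonds $0.0076, tempeh $0.0123, kidney beans $0.0265, strawberries $0.0406.
Take 2 servings of chickpeas: +158.0 mg calcium for $1.00 (total $1.00, still need 209.0 mg).
Take 2 servings of almonds: +170.0 mg calcium for $1.30 (total $2.30, still need 39.0 mg).
Take 0.3421 servings of tempeh: +39.0 mg calcium for $0.48 (total $2.78, still need 0.0 mg).
Filling from the cheapest source first is optimal under one linear minimum: $2.78.

$2.78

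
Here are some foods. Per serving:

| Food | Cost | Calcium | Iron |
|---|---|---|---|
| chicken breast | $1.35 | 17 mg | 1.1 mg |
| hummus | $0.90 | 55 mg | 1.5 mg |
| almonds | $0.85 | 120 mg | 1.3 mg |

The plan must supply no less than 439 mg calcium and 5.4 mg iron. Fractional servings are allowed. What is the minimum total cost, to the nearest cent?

$3.47

Compare the cost at each extreme point of the feasible region.
chicken breast only: max(439/17, 5.4/1.1) = 25.82 servings → $34.86.
hummus only: max(439/55, 5.4/1.5) = 7.982 servings → $7.18.
almonds only: max(439/120, 5.4/1.3) = 4.154 servings → $3.53.
chicken breast + hummus: intersection lies outside the first quadrant.
chicken breast + almonds with both tight: 0.7034 servings and 3.559 servings → $3.97.
hummus + almonds with both tight: 0.7124 servings and 3.332 servings → $3.47.
Cheapest feasible corner: $3.47.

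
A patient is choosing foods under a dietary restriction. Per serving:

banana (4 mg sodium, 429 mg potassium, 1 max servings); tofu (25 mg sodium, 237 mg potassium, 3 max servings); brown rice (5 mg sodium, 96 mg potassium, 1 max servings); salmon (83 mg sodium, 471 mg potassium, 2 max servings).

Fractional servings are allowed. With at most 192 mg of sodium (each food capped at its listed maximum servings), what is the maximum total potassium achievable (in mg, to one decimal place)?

1848.9 mg

Potassium per mg sodium: banana 107.2, brown rice 19.2, tofu 9.48, salmon 5.675.
Take 1 serving of banana: uses 4 mg sodium, +429.0 mg potassium (running total 429.0 mg).
Take 1 serving of brown rice: uses 5 mg sodium, +96.0 mg potassium (running total 525.0 mg).
Take 3 servings of tofu: uses 75 mg sodium, +711.0 mg potassium (running total 1236.0 mg).
Take 1.301 servings of salmon: uses 108 mg sodium, +612.9 mg potassium (running total 1848.9 mg).
Filling greedily by potassium-per-mg sodium is optimal for one linear limit, giving 1848.9 mg.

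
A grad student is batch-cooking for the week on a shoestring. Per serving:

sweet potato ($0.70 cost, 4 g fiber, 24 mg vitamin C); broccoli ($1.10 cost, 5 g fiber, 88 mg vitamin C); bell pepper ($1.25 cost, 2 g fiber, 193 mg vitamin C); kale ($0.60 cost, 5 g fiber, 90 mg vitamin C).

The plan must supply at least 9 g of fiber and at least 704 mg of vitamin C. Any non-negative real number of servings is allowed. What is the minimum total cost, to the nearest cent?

A basic optimal solution has at most two foods positive. Try each food alone and each pair with both targets met exactly.
sweet potato only: max(9/4, 704/24) = 29.33 servings → $20.53.
broccoli only: max(9/5, 704/88) = 8 servings → $8.80.
bell pepper only: max(9/2, 704/193) = 4.5 servings → $5.62.
kale only: max(9/5, 704/90) = 7.822 servings → $4.69.
sweet potato + broccoli: the both-tight solution has a negative serving — not a feasible corner.
sweet potato + bell pepper with both tight: 0.4544 servings and 3.591 servings → $4.81.
sweet potato + kale: the both-tight solution has a negative serving — not a feasible corner.
broccoli + bell pepper with both tight: 0.417 servings and 3.458 servings → $4.78.
broccoli + kale: intersection lies outside the first quadrant.
bell pepper + kale with both tight: 3.452 servings and 0.4191 servings → $4.57.
Cheapest feasible corner: $4.57.

$4.57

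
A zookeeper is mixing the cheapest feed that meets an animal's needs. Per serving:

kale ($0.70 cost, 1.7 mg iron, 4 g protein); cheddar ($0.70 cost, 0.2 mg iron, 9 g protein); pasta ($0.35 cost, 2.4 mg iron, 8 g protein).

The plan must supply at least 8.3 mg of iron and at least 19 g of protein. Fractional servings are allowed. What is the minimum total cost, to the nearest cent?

kale only: max(8.3/1.7, 19/4) = 4.882 servings → $3.42.
cheddar only: max(8.3/0.2, 19/9) = 41.5 servings → $29.05.
pasta only: max(8.3/2.4, 19/8) = 3.458 servings → $1.21.
kale + cheddar: intersection lies outside the first quadrant.
kale + pasta: intersection lies outside the first quadrant.
cheddar + pasta: intersection lies outside the first quadrant.
The minimum over all feasible corners is $1.21.

$1.21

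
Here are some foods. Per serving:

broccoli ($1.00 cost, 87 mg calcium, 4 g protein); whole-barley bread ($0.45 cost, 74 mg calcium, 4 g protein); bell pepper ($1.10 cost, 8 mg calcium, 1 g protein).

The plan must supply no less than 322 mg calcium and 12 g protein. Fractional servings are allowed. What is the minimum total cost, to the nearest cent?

$1.96

Minimising a linear cost over {calcium ≥ 322, protein ≥ 12, servings ≥ 0} — the optimum is at a vertex, using one or two foods.
broccoli only: max(322/87, 12/4) = 3.701 servings → $3.70.
whole-barley bread only: max(322/74, 12/4) = 4.351 servings → $1.96.
bell pepper only: max(322/8, 12/1) = 40.25 servings → $44.27.
broccoli + whole-barley bread: intersection lies outside the first quadrant.
broccoli + bell pepper: intersection lies outside the first quadrant.
whole-barley bread + bell pepper: the both-tight solution has a negative serving — not a feasible corner.
So the least-cost plan costs $1.96.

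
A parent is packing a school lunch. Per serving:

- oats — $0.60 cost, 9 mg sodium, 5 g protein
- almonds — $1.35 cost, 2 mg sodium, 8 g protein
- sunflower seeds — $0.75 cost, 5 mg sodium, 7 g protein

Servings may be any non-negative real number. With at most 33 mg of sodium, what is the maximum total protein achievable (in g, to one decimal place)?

132.0 g

Protein per mg sodium: almonds 4, sunflower seeds 1.4, oats 0.5556.
With no serving limits, spend the whole sodium allowance on almonds: 33 mg / 2 mg × 8 g = 132.0 g.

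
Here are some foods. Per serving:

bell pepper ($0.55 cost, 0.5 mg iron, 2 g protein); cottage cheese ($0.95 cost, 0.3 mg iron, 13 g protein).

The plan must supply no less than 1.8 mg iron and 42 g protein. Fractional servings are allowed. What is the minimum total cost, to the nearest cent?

Check every corner: each single food scaled to meet both minima, and each pair solved so both constraints bind.
bell pepper only: max(1.8/0.5, 42/2) = 21 servings → $11.55.
cottage cheese only: max(1.8/0.3, 42/13) = 6 servings → $5.70.
bell pepper + cottage cheese with both tight: 1.831 servings and 2.949 servings → $3.81.
Cheapest feasible corner: $3.81.

$3.81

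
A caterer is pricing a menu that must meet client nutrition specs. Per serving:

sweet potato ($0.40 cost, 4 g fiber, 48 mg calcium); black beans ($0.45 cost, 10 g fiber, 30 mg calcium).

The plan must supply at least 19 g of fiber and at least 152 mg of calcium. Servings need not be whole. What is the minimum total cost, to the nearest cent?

Minimising a linear cost over {fiber ≥ 19, calcium ≥ 152, servings ≥ 0} — the optimum is at a vertex, using one or two foods.
sweet potato only: max(19/4, 152/48) = 4.75 servings → $1.90.
black beans only: max(19/10, 152/30) = 5.067 servings → $2.28.
sweet potato + black beans with both tight: 2.639 servings and 0.8444 servings → $1.44.
So the least-cost plan costs $1.44.

$1.44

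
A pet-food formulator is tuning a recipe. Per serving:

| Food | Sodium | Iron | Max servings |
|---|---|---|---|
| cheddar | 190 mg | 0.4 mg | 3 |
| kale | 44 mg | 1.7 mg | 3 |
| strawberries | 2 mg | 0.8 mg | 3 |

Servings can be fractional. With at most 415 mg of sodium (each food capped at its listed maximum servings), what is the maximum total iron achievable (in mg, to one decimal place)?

Iron per mg sodium: strawberries 0.4, kale 0.03864, cheddar 0.002105.
Take 3 servings of strawberries: uses 6 mg sodium, +2.4 mg iron (running total 2.4 mg).
Take 3 servings of kale: uses 132 mg sodium, +5.1 mg iron (running total 7.5 mg).
Take 1.458 servings of cheddar: uses 277 mg sodium, +0.6 mg iron (running total 8.1 mg).
Filling greedily by iron-per-mg sodium is optimal for one linear limit, giving 8.1 mg.

8.1 mg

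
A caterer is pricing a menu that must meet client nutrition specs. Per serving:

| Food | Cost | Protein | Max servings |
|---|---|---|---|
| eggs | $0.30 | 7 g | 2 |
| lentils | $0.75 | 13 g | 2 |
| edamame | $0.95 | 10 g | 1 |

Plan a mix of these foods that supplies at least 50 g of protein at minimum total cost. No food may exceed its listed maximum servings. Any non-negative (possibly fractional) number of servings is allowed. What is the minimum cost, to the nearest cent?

Cost per g of protein: eggs $0.0429, lentils $0.0577, edamame $0.0950.
Take 2 servings of eggs: +14.0 g protein for $0.60 (total $0.60, still need 36.0 g).
Take 2 servings of lentils: +26.0 g protein for $1.50 (total $2.10, still need 10.0 g).
Take 1 serving of edamame: +10.0 g protein for $0.95 (total $3.05, still need 0.0 g).
Filling from the cheapest source first is optimal under one linear minimum: $3.05.

$3.05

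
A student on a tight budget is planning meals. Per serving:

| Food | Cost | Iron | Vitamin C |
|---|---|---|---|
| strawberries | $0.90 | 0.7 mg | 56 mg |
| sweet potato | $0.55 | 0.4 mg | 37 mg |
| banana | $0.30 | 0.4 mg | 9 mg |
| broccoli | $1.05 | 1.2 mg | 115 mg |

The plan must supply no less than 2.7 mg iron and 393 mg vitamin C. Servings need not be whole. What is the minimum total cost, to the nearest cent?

The cheapest plan sits at a corner of the feasible region — with two constraints it uses at most two foods.
strawberries only: max(2.7/0.7, 393/56) = 7.018 servings → $6.32.
sweet potato only: max(2.7/0.4, 393/37) = 10.62 servings → $5.84.
banana only: max(2.7/0.4, 393/9) = 43.67 servings → $13.10.
broccoli only: max(2.7/1.2, 393/115) = 3.417 servings → $3.59.
strawberries + sweet potato: intersection lies outside the first quadrant.
strawberries + banana with both targets exact would need a negative amount; discard.
strawberries + broccoli: intersection lies outside the first quadrant.
sweet potato + banana: the both-tight solution has a negative serving — not a feasible corner.
sweet potato + broccoli: intersection lies outside the first quadrant.
banana + broccoli: the both-tight solution has a negative serving — not a feasible corner.
The minimum over all feasible corners is $3.59.

$3.59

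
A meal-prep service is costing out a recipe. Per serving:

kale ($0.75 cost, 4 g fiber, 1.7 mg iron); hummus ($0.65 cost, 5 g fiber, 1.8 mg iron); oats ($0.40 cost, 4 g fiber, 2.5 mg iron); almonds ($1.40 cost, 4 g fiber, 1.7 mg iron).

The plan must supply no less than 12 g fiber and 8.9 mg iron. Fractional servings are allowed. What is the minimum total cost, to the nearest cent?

$1.42

A basic optimal solution has at most two foods positive. Try each food alone and each pair with both targets met exactly.
kale only: max(12/4, 8.9/1.7) = 5.235 servings → $3.93.
hummus only: max(12/5, 8.9/1.8) = 4.944 servings → $3.21.
oats only: max(12/4, 8.9/2.5) = 3.56 servings → $1.42.
almonds only: max(12/4, 8.9/1.7) = 5.235 servings → $7.33.
kale + hummus with both targets exact would need a negative amount; discard.
kale + oats with both targets exact would need a negative amount; discard.
kale + almonds (both tight): parallel constraints — no distinct corner.
hummus + oats with both targets exact would need a negative amount; discard.
hummus + almonds with both targets exact would need a negative amount; discard.
oats + almonds: the both-tight solution has a negative serving — not a feasible corner.
So the least-cost plan costs $1.42.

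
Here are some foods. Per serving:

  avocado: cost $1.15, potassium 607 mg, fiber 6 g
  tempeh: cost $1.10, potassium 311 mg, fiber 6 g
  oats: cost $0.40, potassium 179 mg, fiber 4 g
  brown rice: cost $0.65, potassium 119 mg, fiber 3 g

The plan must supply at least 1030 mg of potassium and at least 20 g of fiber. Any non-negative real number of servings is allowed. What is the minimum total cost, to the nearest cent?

$2.22

The cheapest plan sits at a corner of the feasible region — with two constraints it uses at most two foods.
avocado only: max(1030/607, 20/6) = 3.333 servings → $3.83.
tempeh only: max(1030/311, 20/6) = 3.333 servings → $3.67.
oats only: max(1030/179, 20/4) = 5.754 servings → $2.30.
brown rice only: max(1030/119, 20/3) = 8.655 servings → $5.63.
avocado + tempeh with both targets exact would need a negative amount; discard.
avocado + oats with both tight: 0.3988 servings and 4.402 servings → $2.22.
avocado + brown rice with both tight: 0.6414 servings and 5.384 servings → $4.24.
tempeh + oats with both tight: 3.176 servings and 0.2353 servings → $3.59.
tempeh + brown rice with both tight: 3.242 servings and 0.1826 servings → $3.68.
oats + brown rice with both targets exact would need a negative amount; discard.
So the least-cost plan costs $2.22.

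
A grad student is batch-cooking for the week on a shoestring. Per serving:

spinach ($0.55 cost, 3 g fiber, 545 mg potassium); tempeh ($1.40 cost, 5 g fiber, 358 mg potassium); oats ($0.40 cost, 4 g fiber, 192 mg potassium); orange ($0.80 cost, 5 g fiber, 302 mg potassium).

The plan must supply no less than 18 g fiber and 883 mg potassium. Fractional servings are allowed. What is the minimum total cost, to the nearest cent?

Minimising a linear cost over {fiber ≥ 18, potassium ≥ 883, servings ≥ 0} — the optimum is at a vertex, using one or two foods.
spinach only: max(18/3, 883/545) = 6 servings → $3.30.
tempeh only: max(18/5, 883/358) = 3.6 servings → $5.04.
oats only: max(18/4, 883/192) = 4.599 servings → $1.84.
orange only: max(18/5, 883/302) = 3.6 servings → $2.88.
spinach + tempeh: intersection lies outside the first quadrant.
spinach + oats with both tight: 0.04738 servings and 4.464 servings → $1.81.
spinach + orange: the both-tight solution has a negative serving — not a feasible corner.
tempeh + oats with both tight: 0.161 servings and 4.299 servings → $1.94.
tempeh + orange: intersection lies outside the first quadrant.
oats + orange with both tight: 4.117 servings and 0.3065 servings → $1.89.
Cheapest feasible corner: $1.81.

$1.81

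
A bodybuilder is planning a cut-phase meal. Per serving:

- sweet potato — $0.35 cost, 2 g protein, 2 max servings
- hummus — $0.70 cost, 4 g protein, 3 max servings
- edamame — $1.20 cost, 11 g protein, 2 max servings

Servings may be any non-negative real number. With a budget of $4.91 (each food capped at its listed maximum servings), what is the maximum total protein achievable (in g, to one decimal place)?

Protein per dollar: edamame 9.167, sweet potato 5.714, hummus 5.714.
Take 2 servings of edamame: spends $2.40, +22.0 g protein (running total 22.0 g).
Take 2 servings of sweet potato: spends $0.70, +4.0 g protein (running total 26.0 g).
Take 2.586 servings of hummus: spends $1.81, +10.3 g protein (running total 36.3 g).
Greedy by best ratio exhausts the cost allowance optimally: 36.3 g.

36.3 g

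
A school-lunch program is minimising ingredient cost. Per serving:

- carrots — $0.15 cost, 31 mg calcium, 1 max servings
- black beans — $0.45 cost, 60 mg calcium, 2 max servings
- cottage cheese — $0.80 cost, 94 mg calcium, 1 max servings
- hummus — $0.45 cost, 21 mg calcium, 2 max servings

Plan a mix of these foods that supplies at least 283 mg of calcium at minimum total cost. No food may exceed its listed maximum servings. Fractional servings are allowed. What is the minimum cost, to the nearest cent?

Cost per mg of calcium: carrots $0.0048, black beans $0.0075, cottage cheese $0.0085, hummus $0.0214.
Take 1 serving of carrots: +31.0 mg calcium for $0.15 (total $0.15, still need 252.0 mg).
Take 2 servings of black beans: +120.0 mg calcium for $0.90 (total $1.05, still need 132.0 mg).
Take 1 serving of cottage cheese: +94.0 mg calcium for $0.80 (total $1.85, still need 38.0 mg).
Take 1.81 servings of hummus: +38.0 mg calcium for $0.81 (total $2.66, still need 0.0 mg).
Greedy by cheapest-per-mg is optimal for a single linear constraint, so the minimum cost is $2.66.

$2.66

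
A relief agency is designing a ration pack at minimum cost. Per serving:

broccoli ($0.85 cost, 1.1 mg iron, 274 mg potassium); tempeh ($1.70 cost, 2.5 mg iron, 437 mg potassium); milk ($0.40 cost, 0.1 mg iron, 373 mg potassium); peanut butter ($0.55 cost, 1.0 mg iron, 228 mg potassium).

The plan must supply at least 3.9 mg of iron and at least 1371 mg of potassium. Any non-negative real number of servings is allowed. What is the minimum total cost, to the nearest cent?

For a min-cost LP with two ≥-constraints, a basic feasible solution has at most two positive variables.
broccoli only: max(3.9/1.1, 1371/274) = 5.004 servings → $4.25.
tempeh only: max(3.9/2.5, 1371/437) = 3.137 servings → $5.33.
milk only: max(3.9/0.1, 1371/373) = 39 servings → $15.60.
peanut butter only: max(3.9/1.0, 1371/228) = 6.013 servings → $3.31.
broccoli + tempeh with both targets exact would need a negative amount; discard.
broccoli + milk with both tight: 3.441 servings and 1.148 servings → $3.38.
broccoli + peanut butter: intersection lies outside the first quadrant.
tempeh + milk with both tight: 1.482 servings and 1.939 servings → $3.30.
tempeh + peanut butter: the both-tight solution has a negative serving — not a feasible corner.
milk + peanut butter with both tight: 1.376 servings and 3.762 servings → $2.62.
Cheapest feasible corner: $2.62.

$2.62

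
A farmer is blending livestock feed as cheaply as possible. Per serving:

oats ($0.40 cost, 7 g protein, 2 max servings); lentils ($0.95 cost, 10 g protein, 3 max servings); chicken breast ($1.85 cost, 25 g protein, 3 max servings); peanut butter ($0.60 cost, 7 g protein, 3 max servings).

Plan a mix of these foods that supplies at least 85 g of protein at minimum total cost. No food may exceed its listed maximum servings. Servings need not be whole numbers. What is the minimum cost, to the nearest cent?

$6.05

Cost per g of protein: oats $0.0571, chicken breast $0.0740, peanut butter $0.0857, lentils $0.0950.
Take 2 servings of oats: +14.0 g protein for $0.80 (total $0.80, still need 71.0 g).
Take 2.84 servings of chicken breast: +71.0 g protein for $5.25 (total $6.05, still need 0.0 g).
Filling from the cheapest source first is optimal under one linear minimum: $6.05.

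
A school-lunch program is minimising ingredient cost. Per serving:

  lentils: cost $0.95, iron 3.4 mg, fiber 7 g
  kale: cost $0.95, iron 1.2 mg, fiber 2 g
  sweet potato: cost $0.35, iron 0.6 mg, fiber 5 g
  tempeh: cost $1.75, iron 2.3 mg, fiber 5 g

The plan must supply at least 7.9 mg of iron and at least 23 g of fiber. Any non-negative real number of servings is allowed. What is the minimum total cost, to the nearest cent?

$2.53

The cheapest plan sits at a corner of the feasible region — with two constraints it uses at most two foods.
lentils only: max(7.9/3.4, 23/7) = 3.286 servings → $3.12.
kale only: max(7.9/1.2, 23/2) = 11.5 servings → $10.93.
sweet potato only: max(7.9/0.6, 23/5) = 13.17 servings → $4.61.
tempeh only: max(7.9/2.3, 23/5) = 4.6 servings → $8.05.
lentils + kale: the both-tight solution has a negative serving — not a feasible corner.
lentils + sweet potato with both tight: 2.008 servings and 1.789 servings → $2.53.
lentils + tempeh: intersection lies outside the first quadrant.
kale + sweet potato with both tight: 5.354 servings and 2.458 servings → $5.95.
kale + tempeh: the both-tight solution has a negative serving — not a feasible corner.
sweet potato + tempeh with both tight: 1.576 servings and 3.024 servings → $5.84.
So the least-cost plan costs $2.53.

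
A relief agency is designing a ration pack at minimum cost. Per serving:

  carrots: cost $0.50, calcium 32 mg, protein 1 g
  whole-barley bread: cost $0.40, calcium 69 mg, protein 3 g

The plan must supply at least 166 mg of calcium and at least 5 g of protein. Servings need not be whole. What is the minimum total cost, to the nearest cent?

$0.96

Two binding constraints pin down two serving amounts, so the optimal mix uses at most two foods. The candidates are each food alone (scaled to the tighter of calcium/protein) and each pair with both constraints tight.
carrots only: max(166/32, 5/1) = 5.188 servings → $2.59.
whole-barley bread only: max(166/69, 5/3) = 2.406 servings → $0.96.
carrots + whole-barley bread with both targets exact would need a negative amount; discard.
So the least-cost plan costs $0.96.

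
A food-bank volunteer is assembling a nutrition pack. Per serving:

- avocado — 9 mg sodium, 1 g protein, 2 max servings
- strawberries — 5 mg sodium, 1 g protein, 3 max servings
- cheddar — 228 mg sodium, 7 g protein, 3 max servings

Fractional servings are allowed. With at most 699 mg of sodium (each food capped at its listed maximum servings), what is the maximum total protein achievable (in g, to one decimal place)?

Protein per mg sodium: strawberries 0.2, avocado 0.1111, cheddar 0.0307.
Take 3 servings of strawberries: uses 15 mg sodium, +3.0 g protein (running total 3.0 g).
Take 2 servings of avocado: uses 18 mg sodium, +2.0 g protein (running total 5.0 g).
Take 2.921 servings of cheddar: uses 666 mg sodium, +20.4 g protein (running total 25.4 g).
Greedy by best ratio exhausts the sodium allowance optimally: 25.4 g.

25.4 g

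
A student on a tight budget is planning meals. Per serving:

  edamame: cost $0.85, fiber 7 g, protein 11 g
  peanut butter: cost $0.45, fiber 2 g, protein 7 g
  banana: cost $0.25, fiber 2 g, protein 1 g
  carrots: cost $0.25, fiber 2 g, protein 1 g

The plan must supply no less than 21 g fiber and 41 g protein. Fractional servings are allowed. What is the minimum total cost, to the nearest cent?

Minimising a linear cost over {fiber ≥ 21, protein ≥ 41, servings ≥ 0} — the optimum is at a vertex, using one or two foods.
edamame only: max(21/7, 41/11) = 3.727 servings → $3.17.
peanut butter only: max(21/2, 41/7) = 10.5 servings → $4.72.
banana only: max(21/2, 41/1) = 41 servings → $10.25.
carrots only: max(21/2, 41/1) = 41 servings → $10.25.
edamame + peanut butter with both tight: 2.407 servings and 2.074 servings → $2.98.
edamame + banana: intersection lies outside the first quadrant.
edamame + carrots with both targets exact would need a negative amount; discard.
peanut butter + banana with both tight: 5.083 servings and 5.417 servings → $3.64.
peanut butter + carrots with both tight: 5.083 servings and 5.417 servings → $3.64.
banana + carrots (both tight): parallel constraints — no distinct corner.
So the least-cost plan costs $2.98.

$2.98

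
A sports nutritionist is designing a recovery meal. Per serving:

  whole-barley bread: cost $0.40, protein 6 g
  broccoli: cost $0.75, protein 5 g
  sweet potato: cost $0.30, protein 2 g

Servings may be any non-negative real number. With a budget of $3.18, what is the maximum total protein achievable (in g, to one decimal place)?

Protein per dollar: whole-barley bread 15, broccoli 6.667, sweet potato 6.667.
With no serving limits, spend the whole cost allowance on whole-barley bread: $3.18 / $0.40 × 6 g = 47.7 g.

47.7 g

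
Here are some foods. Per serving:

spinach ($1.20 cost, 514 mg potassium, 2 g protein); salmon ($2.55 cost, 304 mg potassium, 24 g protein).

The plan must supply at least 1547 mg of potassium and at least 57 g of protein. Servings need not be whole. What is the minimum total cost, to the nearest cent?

At the optimum either one food covers both requirements or two foods hit both targets exactly; no other combination can be cheaper.
spinach only: max(1547/514, 57/2) = 28.5 servings → $34.20.
salmon only: max(1547/304, 57/24) = 5.089 servings → $12.98.
spinach + salmon with both tight: 1.688 servings and 2.234 servings → $7.72.
So the least-cost plan costs $7.72.

$7.72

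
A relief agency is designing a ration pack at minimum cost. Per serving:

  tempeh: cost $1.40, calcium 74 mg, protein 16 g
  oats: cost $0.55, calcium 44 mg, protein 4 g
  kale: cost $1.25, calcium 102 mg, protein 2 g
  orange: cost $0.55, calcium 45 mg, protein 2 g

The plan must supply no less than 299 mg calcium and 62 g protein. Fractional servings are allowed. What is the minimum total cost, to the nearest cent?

$5.52

Compare the cost at each extreme point of the feasible region.
tempeh only: max(299/74, 62/16) = 4.041 servings → $5.66.
oats only: max(299/44, 62/4) = 15.5 servings → $8.53.
kale only: max(299/102, 62/2) = 31 servings → $38.75.
orange only: max(299/45, 62/2) = 31 servings → $17.05.
tempeh + oats with both tight: 3.755 servings and 0.4804 servings → $5.52.
tempeh + kale with both tight: 3.858 servings and 0.1321 servings → $5.57.
tempeh + orange with both tight: 3.832 servings and 0.3427 servings → $5.55.
oats + kale with both targets exact would need a negative amount; discard.
oats + orange with both targets exact would need a negative amount; discard.
kale + orange: the both-tight solution has a negative serving — not a feasible corner.
Cheapest feasible corner: $5.52.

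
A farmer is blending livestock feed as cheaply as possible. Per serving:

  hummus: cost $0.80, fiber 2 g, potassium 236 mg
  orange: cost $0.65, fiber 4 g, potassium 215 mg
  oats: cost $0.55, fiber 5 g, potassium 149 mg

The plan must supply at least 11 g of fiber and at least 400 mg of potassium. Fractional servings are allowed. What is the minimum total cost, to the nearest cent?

$1.37

A basic optimal solution has at most two foods positive. Try each food alone and each pair with both targets met exactly.
hummus only: max(11/2, 400/236) = 5.5 servings → $4.40.
orange only: max(11/4, 400/215) = 2.75 servings → $1.79.
oats only: max(11/5, 400/149) = 2.685 servings → $1.48.
hummus + orange with both targets exact would need a negative amount; discard.
hummus + oats with both tight: 0.4093 servings and 2.036 servings → $1.45.
orange + oats with both tight: 0.7537 servings and 1.597 servings → $1.37.
The minimum over all feasible corners is $1.37.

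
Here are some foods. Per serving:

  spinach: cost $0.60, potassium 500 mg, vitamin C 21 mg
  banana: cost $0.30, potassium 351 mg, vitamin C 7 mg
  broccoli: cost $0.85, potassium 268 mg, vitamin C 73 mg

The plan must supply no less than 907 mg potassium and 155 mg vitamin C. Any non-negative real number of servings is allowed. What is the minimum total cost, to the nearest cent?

spinach only: max(907/500, 155/21) = 7.381 servings → $4.43.
banana only: max(907/351, 155/7) = 22.14 servings → $6.64.
broccoli only: max(907/268, 155/73) = 3.384 servings → $2.88.
spinach + banana: intersection lies outside the first quadrant.
spinach + broccoli with both tight: 0.7991 servings and 1.893 servings → $2.09.
banana + broccoli with both tight: 1.039 servings and 2.024 servings → $2.03.
Cheapest feasible corner: $2.03.

$2.03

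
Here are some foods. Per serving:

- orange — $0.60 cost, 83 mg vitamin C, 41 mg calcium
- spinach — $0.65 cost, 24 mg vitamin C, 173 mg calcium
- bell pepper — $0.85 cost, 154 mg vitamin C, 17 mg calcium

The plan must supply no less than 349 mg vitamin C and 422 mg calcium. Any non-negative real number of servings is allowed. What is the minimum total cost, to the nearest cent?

$3.09

A basic optimal solution has at most two foods positive. Try each food alone and each pair with both targets met exactly.
orange only: max(349/83, 422/41) = 10.29 servings → $6.18.
spinach only: max(349/24, 422/173) = 14.54 servings → $9.45.
bell pepper only: max(349/154, 422/17) = 24.82 servings → $21.10.
orange + spinach with both tight: 3.757 servings and 1.549 servings → $3.26.
orange + bell pepper: intersection lies outside the first quadrant.
spinach + bell pepper with both tight: 2.251 servings and 1.915 servings → $3.09.
So the least-cost plan costs $3.09.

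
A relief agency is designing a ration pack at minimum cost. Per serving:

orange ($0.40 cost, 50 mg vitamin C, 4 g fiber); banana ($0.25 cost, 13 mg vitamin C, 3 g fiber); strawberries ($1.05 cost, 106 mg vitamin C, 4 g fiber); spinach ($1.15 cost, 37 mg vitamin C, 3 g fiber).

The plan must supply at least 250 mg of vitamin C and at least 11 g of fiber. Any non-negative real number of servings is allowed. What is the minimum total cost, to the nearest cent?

$2.00

A basic optimal solution has at most two foods positive. Try each food alone and each pair with both targets met exactly.
orange only: max(250/50, 11/4) = 5 servings → $2.00.
banana only: max(250/13, 11/3) = 19.23 servings → $4.81.
strawberries only: max(250/106, 11/4) = 2.75 servings → $2.89.
spinach only: max(250/37, 11/3) = 6.757 servings → $7.77.
orange + banana: the both-tight solution has a negative serving — not a feasible corner.
orange + strawberries with both tight: 0.7411 servings and 2.009 servings → $2.41.
orange + spinach with both targets exact would need a negative amount; discard.
banana + strawberries with both tight: 0.6241 servings and 2.282 servings → $2.55.
banana + spinach with both targets exact would need a negative amount; discard.
strawberries + spinach with both tight: 2.018 servings and 0.9765 servings → $3.24.
The minimum over all feasible corners is $2.00.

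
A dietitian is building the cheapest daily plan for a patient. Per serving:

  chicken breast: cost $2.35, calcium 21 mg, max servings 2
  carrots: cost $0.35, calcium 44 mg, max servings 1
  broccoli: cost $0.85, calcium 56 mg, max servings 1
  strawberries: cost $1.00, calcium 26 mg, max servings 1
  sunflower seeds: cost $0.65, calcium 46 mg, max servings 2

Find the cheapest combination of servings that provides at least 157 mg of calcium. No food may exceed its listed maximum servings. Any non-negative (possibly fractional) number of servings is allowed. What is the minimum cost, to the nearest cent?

Cost per mg of calcium: carrots $0.0080, sunflower seeds $0.0141, broccoli $0.0152, strawberries $0.0385, chicken breast $0.1119.
Take 1 serving of carrots: +44.0 mg calcium for $0.35 (total $0.35, still need 113.0 mg).
Take 2 servings of sunflower seeds: +92.0 mg calcium for $1.30 (total $1.65, still need 21.0 mg).
Take 0.375 servings of broccoli: +21.0 mg calcium for $0.32 (total $1.97, still need 0.0 mg).
Greedy by cheapest-per-mg is optimal for a single linear constraint, so the minimum cost is $1.97.

$1.97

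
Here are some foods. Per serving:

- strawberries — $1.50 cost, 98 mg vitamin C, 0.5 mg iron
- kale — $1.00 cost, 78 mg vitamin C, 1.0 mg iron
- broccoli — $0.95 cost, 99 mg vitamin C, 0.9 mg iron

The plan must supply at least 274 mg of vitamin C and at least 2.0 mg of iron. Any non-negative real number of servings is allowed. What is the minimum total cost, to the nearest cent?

strawberries only: max(274/98, 2.0/0.5) = 4 servings → $6.00.
kale only: max(274/78, 2.0/1.0) = 3.513 servings → $3.51.
broccoli only: max(274/99, 2.0/0.9) = 2.768 servings → $2.63.
strawberries + kale with both tight: 2 servings and 1 serving → $4.00.
strawberries + broccoli with both tight: 1.256 servings and 1.525 servings → $3.33.
kale + broccoli: the both-tight solution has a negative serving — not a feasible corner.
Cheapest feasible corner: $2.63.

$2.63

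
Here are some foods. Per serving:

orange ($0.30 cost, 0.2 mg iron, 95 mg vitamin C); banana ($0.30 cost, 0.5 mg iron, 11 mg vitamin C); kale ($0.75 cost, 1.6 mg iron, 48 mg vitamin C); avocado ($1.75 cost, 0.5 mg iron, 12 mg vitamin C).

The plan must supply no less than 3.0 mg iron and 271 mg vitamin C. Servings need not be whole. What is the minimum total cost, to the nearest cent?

An LP optimum is at a vertex; with two nutrient constraints at most two foods are used. Check each candidate.
orange only: max(3.0/0.2, 271/95) = 15 servings → $4.50.
banana only: max(3.0/0.5, 271/11) = 24.64 servings → $7.39.
kale only: max(3.0/1.6, 271/48) = 5.646 servings → $4.23.
avocado only: max(3.0/0.5, 271/12) = 22.58 servings → $39.52.
orange + banana with both tight: 2.263 servings and 5.095 servings → $2.21.
orange + kale with both tight: 2.034 servings and 1.621 servings → $1.83.
orange + avocado with both tight: 2.206 servings and 5.118 servings → $9.62.
banana + kale with both targets exact would need a negative amount; discard.
banana + avocado: the both-tight solution has a negative serving — not a feasible corner.
kale + avocado with both targets exact would need a negative amount; discard.
Cheapest feasible corner: $1.83.

$1.83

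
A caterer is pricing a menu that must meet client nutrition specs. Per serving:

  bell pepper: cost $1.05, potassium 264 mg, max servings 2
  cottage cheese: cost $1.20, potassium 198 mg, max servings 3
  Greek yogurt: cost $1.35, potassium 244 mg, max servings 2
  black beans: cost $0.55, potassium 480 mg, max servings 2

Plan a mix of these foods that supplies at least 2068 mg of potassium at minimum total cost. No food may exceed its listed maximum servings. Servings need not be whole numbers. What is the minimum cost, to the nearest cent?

Cost per mg of potassium: black beans $0.0011, bell pepper $0.0040, Greek yogurt $0.0055, cottage cheese $0.0061.
Take 2 servings of black beans: +960.0 mg potassium for $1.10 (total $1.10, still need 1108.0 mg).
Take 2 servings of bell pepper: +528.0 mg potassium for $2.10 (total $3.20, still need 580.0 mg).
Take 2 servings of Greek yogurt: +488.0 mg potassium for $2.70 (total $5.90, still need 92.0 mg).
Take 0.4646 servings of cottage cheese: +92.0 mg potassium for $0.56 (total $6.46, still need 0.0 mg).
Filling from the cheapest source first is optimal under one linear minimum: $6.46.

$6.46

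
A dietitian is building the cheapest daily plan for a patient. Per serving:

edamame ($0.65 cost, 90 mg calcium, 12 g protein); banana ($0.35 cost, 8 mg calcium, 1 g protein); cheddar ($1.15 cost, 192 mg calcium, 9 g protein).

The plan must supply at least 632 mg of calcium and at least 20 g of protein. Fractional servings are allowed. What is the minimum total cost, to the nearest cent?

$3.79

An LP optimum is at a vertex; with two nutrient constraints at most two foods are used. Check each candidate.
edamame only: max(632/90, 20/12) = 7.022 servings → $4.56.
banana only: max(632/8, 20/1) = 79 servings → $27.65.
cheddar only: max(632/192, 20/9) = 3.292 servings → $3.79.
edamame + banana with both targets exact would need a negative amount; discard.
edamame + cheddar with both targets exact would need a negative amount; discard.
banana + cheddar: intersection lies outside the first quadrant.
The minimum over all feasible corners is $3.79.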